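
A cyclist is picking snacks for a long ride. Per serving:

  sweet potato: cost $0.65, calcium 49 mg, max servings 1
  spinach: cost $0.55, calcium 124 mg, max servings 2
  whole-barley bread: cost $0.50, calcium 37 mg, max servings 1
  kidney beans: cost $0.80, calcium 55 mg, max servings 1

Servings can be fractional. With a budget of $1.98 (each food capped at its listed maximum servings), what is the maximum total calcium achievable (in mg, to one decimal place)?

314.0 mg

Calcium per dollar: spinach 225.5, sweet potato 75.38, whole-barley bread 74, kidney beans 68.75.
Take 2 servings of spinach: spends $1.10, +248.0 mg calcium (running total 248.0 mg).
Take 1 serving of sweet potato: spends $0.65, +49.0 mg calcium (running total 297.0 mg).
Take 0.46 servings of whole-barley bread: spends $0.23, +17.0 mg calcium (running total 314.0 mg).
Greedy by best ratio exhausts the cost allowance optimally: 314.0 mg.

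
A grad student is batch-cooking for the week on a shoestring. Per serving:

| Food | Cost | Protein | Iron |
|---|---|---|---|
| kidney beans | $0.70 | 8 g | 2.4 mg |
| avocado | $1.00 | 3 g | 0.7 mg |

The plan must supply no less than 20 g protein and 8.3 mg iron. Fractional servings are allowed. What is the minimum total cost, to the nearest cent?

$2.42

Minimising a linear cost over {protein ≥ 20, iron ≥ 8.3, servings ≥ 0} — the optimum is at a vertex, using one or two foods.
kidney beans only: max(20/8, 8.3/2.4) = 3.458 servings → $2.42.
avocado only: max(20/3, 8.3/0.7) = 11.86 servings → $11.86.
kidney beans + avocado with both targets exact would need a negative amount; discard.
Cheapest feasible corner: $2.42.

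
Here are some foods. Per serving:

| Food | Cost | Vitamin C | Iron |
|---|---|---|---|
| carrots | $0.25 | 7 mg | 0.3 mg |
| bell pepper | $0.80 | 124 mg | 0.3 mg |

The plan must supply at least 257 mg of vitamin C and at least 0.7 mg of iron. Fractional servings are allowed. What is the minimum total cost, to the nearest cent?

The cheapest plan sits at a corner of the feasible region — with two constraints it uses at most two foods.
carrots only: max(257/7, 0.7/0.3) = 36.71 servings → $9.18.
bell pepper only: max(257/124, 0.7/0.3) = 2.333 servings → $1.87.
carrots + bell pepper with both tight: 0.2764 servings and 2.057 servings → $1.71.
So the least-cost plan costs $1.71.

$1.71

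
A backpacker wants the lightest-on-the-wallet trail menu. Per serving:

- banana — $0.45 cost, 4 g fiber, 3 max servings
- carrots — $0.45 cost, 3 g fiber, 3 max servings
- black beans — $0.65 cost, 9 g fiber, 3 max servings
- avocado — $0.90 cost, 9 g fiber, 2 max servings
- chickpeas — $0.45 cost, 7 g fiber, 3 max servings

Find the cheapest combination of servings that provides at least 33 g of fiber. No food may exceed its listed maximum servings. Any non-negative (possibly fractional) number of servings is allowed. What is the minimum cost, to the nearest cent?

$2.22

Cost per g of fiber: chickpeas $0.0643, black beans $0.0722, avocado $0.1000, banana $0.1125, carrots $0.1500.
Take 3 servings of chickpeas: +21.0 g fiber for $1.35 (total $1.35, still need 12.0 g).
Take 1.333 servings of black beans: +12.0 g fiber for $0.87 (total $2.22, still need 0.0 g).
Filling from the cheapest source first is optimal under one linear minimum: $2.22.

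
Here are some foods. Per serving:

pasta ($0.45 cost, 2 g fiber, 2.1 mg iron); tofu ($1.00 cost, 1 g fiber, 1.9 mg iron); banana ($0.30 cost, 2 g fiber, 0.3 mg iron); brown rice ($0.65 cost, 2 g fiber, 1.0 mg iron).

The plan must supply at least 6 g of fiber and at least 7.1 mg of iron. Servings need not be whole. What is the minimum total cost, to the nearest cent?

A basic optimal solution has at most two foods positive. Try each food alone and each pair with both targets met exactly.
pasta only: max(6/2, 7.1/2.1) = 3.381 servings → $1.52.
tofu only: max(6/1, 7.1/1.9) = 6 servings → $6.00.
banana only: max(6/2, 7.1/0.3) = 23.67 servings → $7.10.
brown rice only: max(6/2, 7.1/1.0) = 7.1 servings → $4.62.
pasta + tofu with both tight: 2.529 servings and 0.9412 servings → $2.08.
pasta + banana: intersection lies outside the first quadrant.
pasta + brown rice: the both-tight solution has a negative serving — not a feasible corner.
tofu + banana with both tight: 3.543 servings and 1.229 servings → $3.91.
tofu + brown rice with both tight: 2.929 servings and 1.536 servings → $3.93.
banana + brown rice with both targets exact would need a negative amount; discard.
Cheapest feasible corner: $1.52.

$1.52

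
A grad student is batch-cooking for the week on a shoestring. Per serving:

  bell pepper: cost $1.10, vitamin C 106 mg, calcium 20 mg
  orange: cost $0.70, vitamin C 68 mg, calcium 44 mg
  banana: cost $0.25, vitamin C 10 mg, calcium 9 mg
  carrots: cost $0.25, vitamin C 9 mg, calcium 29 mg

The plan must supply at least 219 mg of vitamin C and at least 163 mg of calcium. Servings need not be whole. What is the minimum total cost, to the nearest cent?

A basic optimal solution has at most two foods positive. Try each food alone and each pair with both targets met exactly.
bell pepper only: max(219/106, 163/20) = 8.15 servings → $8.96.
orange only: max(219/68, 163/44) = 3.705 servings → $2.59.
banana only: max(219/10, 163/9) = 21.9 servings → $5.47.
carrots only: max(219/9, 163/29) = 24.33 servings → $6.08.
bell pepper + orange: intersection lies outside the first quadrant.
bell pepper + banana with both tight: 0.4523 servings and 17.11 servings → $4.77.
bell pepper + carrots with both tight: 1.688 servings and 4.457 servings → $2.97.
orange + banana with both tight: 1.983 servings and 8.419 servings → $3.49.
orange + carrots with both tight: 3.099 servings and 0.9188 servings → $2.40.
banana + carrots with both targets exact would need a negative amount; discard.
The minimum over all feasible corners is $2.40.

$2.40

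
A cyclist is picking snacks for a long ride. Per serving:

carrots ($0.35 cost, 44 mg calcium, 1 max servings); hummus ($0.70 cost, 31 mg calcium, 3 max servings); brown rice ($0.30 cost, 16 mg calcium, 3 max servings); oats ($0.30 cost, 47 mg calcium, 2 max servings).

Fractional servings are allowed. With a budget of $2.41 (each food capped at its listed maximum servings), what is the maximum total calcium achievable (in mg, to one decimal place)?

Calcium per dollar: oats 156.7, carrots 125.7, brown rice 53.33, hummus 44.29.
Take 2 servings of oats: spends $0.60, +94.0 mg calcium (running total 94.0 mg).
Take 1 serving of carrots: spends $0.35, +44.0 mg calcium (running total 138.0 mg).
Take 3 servings of brown rice: spends $0.90, +48.0 mg calcium (running total 186.0 mg).
Take 0.8 servings of hummus: spends $0.56, +24.8 mg calcium (running total 210.8 mg).
Filling greedily by calcium-per-dollar is optimal for one linear limit, giving 210.8 mg.

210.8 mg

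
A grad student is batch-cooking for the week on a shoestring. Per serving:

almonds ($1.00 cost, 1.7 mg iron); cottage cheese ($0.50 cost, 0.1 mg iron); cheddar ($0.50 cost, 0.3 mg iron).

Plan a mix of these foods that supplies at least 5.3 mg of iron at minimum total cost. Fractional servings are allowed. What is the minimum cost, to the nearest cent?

$3.12

Cost per mg of iron: almonds $0.5882, cheddar $1.6667, cottage cheese $5.0000.
With no serving limits, use only almonds: 5.3 mg / 1.7 mg = 3.118 servings × $1.00 = $3.12.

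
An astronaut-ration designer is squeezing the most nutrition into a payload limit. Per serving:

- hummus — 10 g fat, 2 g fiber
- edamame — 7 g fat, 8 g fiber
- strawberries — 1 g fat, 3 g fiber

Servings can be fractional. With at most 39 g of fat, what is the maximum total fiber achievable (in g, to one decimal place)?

Fiber per g fat: strawberries 3, edamame 1.143, hummus 0.2.
With no serving limits, spend the whole fat allowance on strawberries: 39 g / 1 g × 3 g = 117.0 g.

117.0 g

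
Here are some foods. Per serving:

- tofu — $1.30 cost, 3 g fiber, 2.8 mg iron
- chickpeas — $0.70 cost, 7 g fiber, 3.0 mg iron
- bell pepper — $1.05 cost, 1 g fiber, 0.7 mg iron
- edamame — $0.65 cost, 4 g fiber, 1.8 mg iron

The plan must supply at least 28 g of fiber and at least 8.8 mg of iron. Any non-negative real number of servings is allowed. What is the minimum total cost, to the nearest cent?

Check every corner: each single food scaled to meet both minima, and each pair solved so both constraints bind.
tofu only: max(28/3, 8.8/2.8) = 9.333 servings → $12.13.
chickpeas only: max(28/7, 8.8/3.0) = 4 servings → $2.80.
bell pepper only: max(28/1, 8.8/0.7) = 28 servings → $29.40.
edamame only: max(28/4, 8.8/1.8) = 7 servings → $4.55.
tofu + chickpeas with both targets exact would need a negative amount; discard.
tofu + bell pepper: intersection lies outside the first quadrant.
tofu + edamame with both targets exact would need a negative amount; discard.
chickpeas + bell pepper: intersection lies outside the first quadrant.
chickpeas + edamame: intersection lies outside the first quadrant.
bell pepper + edamame: the both-tight solution has a negative serving — not a feasible corner.
So the least-cost plan costs $2.80.

$2.80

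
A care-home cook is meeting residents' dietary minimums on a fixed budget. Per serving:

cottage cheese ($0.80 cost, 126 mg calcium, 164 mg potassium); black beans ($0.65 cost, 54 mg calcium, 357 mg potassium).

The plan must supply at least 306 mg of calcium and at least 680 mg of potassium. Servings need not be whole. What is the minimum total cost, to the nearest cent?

$2.24

An LP optimum is at a vertex; with two nutrient constraints at most two foods are used. Check each candidate.
cottage cheese only: max(306/126, 680/164) = 4.146 servings → $3.32.
black beans only: max(306/54, 680/357) = 5.667 servings → $3.68.
cottage cheese + black beans with both tight: 2.007 servings and 0.9826 servings → $2.24.
Cheapest feasible corner: $2.24.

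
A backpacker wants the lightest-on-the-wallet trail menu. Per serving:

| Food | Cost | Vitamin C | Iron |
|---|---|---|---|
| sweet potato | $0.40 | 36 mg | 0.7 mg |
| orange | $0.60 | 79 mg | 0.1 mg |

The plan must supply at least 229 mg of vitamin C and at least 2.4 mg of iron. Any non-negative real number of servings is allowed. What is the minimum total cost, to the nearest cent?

$2.15

Minimising a linear cost over {vitamin C ≥ 229, iron ≥ 2.4, servings ≥ 0} — the optimum is at a vertex, using one or two foods.
sweet potato only: max(229/36, 2.4/0.7) = 6.361 servings → $2.54.
orange only: max(229/79, 2.4/0.1) = 24 servings → $14.40.
sweet potato + orange with both tight: 3.224 servings and 1.429 servings → $2.15.
So the least-cost plan costs $2.15.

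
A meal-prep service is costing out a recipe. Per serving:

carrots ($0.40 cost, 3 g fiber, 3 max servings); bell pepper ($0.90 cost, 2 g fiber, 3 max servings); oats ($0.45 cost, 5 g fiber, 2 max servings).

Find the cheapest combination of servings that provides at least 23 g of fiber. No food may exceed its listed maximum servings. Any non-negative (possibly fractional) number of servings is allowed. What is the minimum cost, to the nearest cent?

$3.90

Cost per g of fiber: oats $0.0900, carrots $0.1333, bell pepper $0.4500.
Take 2 servings of oats: +10.0 g fiber for $0.90 (total $0.90, still need 13.0 g).
Take 3 servings of carrots: +9.0 g fiber for $1.20 (total $2.10, still need 4.0 g).
Take 2 servings of bell pepper: +4.0 g fiber for $1.80 (total $3.90, still need 0.0 g).
Filling from the cheapest source first is optimal under one linear minimum: $3.90.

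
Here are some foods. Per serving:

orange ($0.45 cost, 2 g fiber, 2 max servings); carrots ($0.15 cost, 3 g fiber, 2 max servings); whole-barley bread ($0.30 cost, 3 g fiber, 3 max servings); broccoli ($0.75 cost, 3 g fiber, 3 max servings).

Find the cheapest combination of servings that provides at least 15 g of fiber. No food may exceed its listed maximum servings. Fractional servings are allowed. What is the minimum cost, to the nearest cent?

Cost per g of fiber: carrots $0.0500, whole-barley bread $0.1000, orange $0.2250, broccoli $0.2500.
Take 2 servings of carrots: +6.0 g fiber for $0.30 (total $0.30, still need 9.0 g).
Take 3 servings of whole-barley bread: +9.0 g fiber for $0.90 (total $1.20, still need 0.0 g).
Greedy by cheapest-per-g is optimal for a single linear constraint, so the minimum cost is $1.20.

$1.20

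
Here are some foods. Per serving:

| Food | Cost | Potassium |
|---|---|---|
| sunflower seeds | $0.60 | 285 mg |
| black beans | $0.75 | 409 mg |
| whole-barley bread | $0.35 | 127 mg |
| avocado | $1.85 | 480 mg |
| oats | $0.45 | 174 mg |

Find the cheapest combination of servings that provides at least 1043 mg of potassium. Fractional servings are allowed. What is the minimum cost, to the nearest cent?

$1.91

Cost per mg of potassium: black beans $0.0018, sunflower seeds $0.0021, oats $0.0026, whole-barley bread $0.0028, avocado $0.0039.
With no serving limits, use only black beans: 1043 mg / 409 mg = 2.55 servings × $0.75 = $1.91.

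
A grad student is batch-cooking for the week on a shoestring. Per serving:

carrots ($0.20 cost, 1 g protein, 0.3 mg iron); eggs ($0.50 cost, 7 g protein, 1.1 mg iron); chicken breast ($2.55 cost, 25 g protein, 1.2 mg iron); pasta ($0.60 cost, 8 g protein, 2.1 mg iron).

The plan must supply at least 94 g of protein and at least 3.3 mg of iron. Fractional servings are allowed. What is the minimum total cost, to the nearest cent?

$6.71

This is a tiny linear program; its minimum lies at a vertex of the feasible set. List the vertices and price them.
carrots only: max(94/1, 3.3/0.3) = 94 servings → $18.80.
eggs only: max(94/7, 3.3/1.1) = 13.43 servings → $6.71.
chicken breast only: max(94/25, 3.3/1.2) = 3.76 servings → $9.59.
pasta only: max(94/8, 3.3/2.1) = 11.75 servings → $7.05.
carrots + eggs with both targets exact would need a negative amount; discard.
carrots + chicken breast: the both-tight solution has a negative serving — not a feasible corner.
carrots + pasta: intersection lies outside the first quadrant.
eggs + chicken breast: intersection lies outside the first quadrant.
eggs + pasta: intersection lies outside the first quadrant.
chicken breast + pasta: the both-tight solution has a negative serving — not a feasible corner.
So the least-cost plan costs $6.71.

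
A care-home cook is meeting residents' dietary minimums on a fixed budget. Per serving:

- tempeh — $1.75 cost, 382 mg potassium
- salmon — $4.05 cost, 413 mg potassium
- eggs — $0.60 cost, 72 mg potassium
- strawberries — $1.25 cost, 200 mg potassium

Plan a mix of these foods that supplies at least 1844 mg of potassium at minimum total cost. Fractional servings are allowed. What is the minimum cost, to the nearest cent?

Cost per mg of potassium: tempeh $0.0046, strawberries $0.0063, eggs $0.0083, salmon $0.0098.
With no serving limits, use only tempeh: 1844 mg / 382 mg = 4.827 servings × $1.75 = $8.45.

$8.45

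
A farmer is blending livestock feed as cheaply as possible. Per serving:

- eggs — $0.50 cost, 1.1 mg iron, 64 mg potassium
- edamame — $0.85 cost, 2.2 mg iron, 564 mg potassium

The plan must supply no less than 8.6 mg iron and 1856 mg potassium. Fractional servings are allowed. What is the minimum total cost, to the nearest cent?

$3.32

Minimising a linear cost over {iron ≥ 8.6, potassium ≥ 1856, servings ≥ 0} — the optimum is at a vertex, using one or two foods.
eggs only: max(8.6/1.1, 1856/64) = 29 servings → $14.50.
edamame only: max(8.6/2.2, 1856/564) = 3.909 servings → $3.32.
eggs + edamame with both tight: 1.6 servings and 3.109 servings → $3.44.
So the least-cost plan costs $3.32.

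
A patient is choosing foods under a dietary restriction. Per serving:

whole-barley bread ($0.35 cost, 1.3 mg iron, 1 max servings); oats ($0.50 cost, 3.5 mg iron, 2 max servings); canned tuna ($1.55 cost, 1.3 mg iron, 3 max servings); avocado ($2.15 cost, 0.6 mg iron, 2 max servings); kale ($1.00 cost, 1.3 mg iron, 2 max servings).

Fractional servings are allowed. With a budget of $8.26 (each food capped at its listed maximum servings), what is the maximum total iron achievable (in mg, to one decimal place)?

Iron per dollar: oats 7, whole-barley bread 3.714, kale 1.3, canned tuna 0.8387, avocado 0.2791.
Take 2 servings of oats: spends $1.00, +7.0 mg iron (running total 7.0 mg).
Take 1 serving of whole-barley bread: spends $0.35, +1.3 mg iron (running total 8.3 mg).
Take 2 servings of kale: spends $2.00, +2.6 mg iron (running total 10.9 mg).
Take 3 servings of canned tuna: spends $4.65, +3.9 mg iron (running total 14.8 mg).
Take 0.1209 servings of avocado: spends $0.26, +0.1 mg iron (running total 14.9 mg).
Filling greedily by iron-per-dollar is optimal for one linear limit, giving 14.9 mg.

14.9 mg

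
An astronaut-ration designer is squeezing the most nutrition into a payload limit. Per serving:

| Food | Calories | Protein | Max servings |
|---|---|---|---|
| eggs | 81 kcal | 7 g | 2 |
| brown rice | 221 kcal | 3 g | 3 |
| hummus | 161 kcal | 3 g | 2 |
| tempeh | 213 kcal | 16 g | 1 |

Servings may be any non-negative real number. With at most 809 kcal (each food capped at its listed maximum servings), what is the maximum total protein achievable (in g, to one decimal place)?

Protein per kcal: eggs 0.08642, tempeh 0.07512, hummus 0.01863, brown rice 0.01357.
Take 2 servings of eggs: uses 162 kcal, +14.0 g protein (running total 14.0 g).
Take 1 serving of tempeh: uses 213 kcal, +16.0 g protein (running total 30.0 g).
Take 2 servings of hummus: uses 322 kcal, +6.0 g protein (running total 36.0 g).
Take 0.5068 servings of brown rice: uses 112 kcal, +1.5 g protein (running total 37.5 g).
Greedy by best ratio exhausts the calories allowance optimally: 37.5 g.

37.5 g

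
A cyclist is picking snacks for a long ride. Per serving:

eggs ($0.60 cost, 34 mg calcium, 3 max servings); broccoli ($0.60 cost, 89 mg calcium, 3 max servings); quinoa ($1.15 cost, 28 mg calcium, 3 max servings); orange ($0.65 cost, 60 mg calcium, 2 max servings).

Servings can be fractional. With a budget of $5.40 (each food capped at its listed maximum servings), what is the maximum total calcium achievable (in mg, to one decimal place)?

501.2 mg

Calcium per dollar: broccoli 148.3, orange 92.31, eggs 56.67, quinoa 24.35.
Take 3 servings of broccoli: spends $1.80, +267.0 mg calcium (running total 267.0 mg).
Take 2 servings of orange: spends $1.30, +120.0 mg calcium (running total 387.0 mg).
Take 3 servings of eggs: spends $1.80, +102.0 mg calcium (running total 489.0 mg).
Take 0.4348 servings of quinoa: spends $0.50, +12.2 mg calcium (running total 501.2 mg).
Greedy by best ratio exhausts the cost allowance optimally: 501.2 mg.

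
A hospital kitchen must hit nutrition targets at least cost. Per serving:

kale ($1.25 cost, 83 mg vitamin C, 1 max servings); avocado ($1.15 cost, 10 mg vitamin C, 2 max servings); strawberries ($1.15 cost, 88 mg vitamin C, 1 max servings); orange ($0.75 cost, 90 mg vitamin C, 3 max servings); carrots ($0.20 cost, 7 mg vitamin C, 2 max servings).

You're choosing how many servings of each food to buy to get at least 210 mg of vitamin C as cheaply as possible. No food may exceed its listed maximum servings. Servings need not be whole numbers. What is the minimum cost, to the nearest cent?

Cost per mg of vitamin C: orange $0.0083, strawberries $0.0131, kale $0.0151, carrots $0.0286, avocado $0.1150.
Take 2.333 servings of orange: +210.0 mg vitamin C for $1.75 (total $1.75, still need 0.0 mg).
Filling from the cheapest source first is optimal under one linear minimum: $1.75.

$1.75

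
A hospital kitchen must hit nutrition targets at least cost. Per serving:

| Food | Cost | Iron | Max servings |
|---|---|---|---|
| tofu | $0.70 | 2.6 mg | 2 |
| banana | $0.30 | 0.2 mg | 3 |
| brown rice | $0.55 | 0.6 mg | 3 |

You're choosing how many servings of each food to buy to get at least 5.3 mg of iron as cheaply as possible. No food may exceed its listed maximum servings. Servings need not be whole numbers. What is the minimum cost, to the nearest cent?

Cost per mg of iron: tofu $0.2692, brown rice $0.9167, banana $1.5000.
Take 2 servings of tofu: +5.2 mg iron for $1.40 (total $1.40, still need 0.1 mg).
Take 0.1667 servings of brown rice: +0.1 mg iron for $0.09 (total $1.49, still need 0.0 mg).
Filling from the cheapest source first is optimal under one linear minimum: $1.49.

$1.49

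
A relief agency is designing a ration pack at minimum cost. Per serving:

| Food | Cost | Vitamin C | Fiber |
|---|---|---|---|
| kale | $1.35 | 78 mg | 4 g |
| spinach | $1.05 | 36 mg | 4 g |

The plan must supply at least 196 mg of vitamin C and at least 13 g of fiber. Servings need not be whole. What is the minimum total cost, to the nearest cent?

Check every corner: each single food scaled to meet both minima, and each pair solved so both constraints bind.
kale only: max(196/78, 13/4) = 3.25 servings → $4.39.
spinach only: max(196/36, 13/4) = 5.444 servings → $5.72.
kale + spinach with both tight: 1.881 servings and 1.369 servings → $3.98.
The minimum over all feasible corners is $3.98.

$3.98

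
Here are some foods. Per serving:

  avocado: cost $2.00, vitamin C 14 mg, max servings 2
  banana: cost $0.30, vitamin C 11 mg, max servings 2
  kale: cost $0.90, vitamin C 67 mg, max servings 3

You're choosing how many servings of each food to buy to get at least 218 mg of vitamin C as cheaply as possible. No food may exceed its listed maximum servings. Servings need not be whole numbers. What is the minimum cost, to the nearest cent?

Cost per mg of vitamin C: kale $0.0134, banana $0.0273, avocado $0.1429.
Take 3 servings of kale: +201.0 mg vitamin C for $2.70 (total $2.70, still need 17.0 mg).
Take 1.545 servings of banana: +17.0 mg vitamin C for $0.46 (total $3.16, still need 0.0 mg).
Greedy by cheapest-per-mg is optimal for a single linear constraint, so the minimum cost is $3.16.

$3.16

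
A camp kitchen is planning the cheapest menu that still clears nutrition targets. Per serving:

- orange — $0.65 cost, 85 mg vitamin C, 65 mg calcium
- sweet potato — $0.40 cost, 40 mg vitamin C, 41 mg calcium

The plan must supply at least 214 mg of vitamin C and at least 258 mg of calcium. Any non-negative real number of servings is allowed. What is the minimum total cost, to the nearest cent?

$2.52

For a min-cost LP with two ≥-constraints, a basic feasible solution has at most two positive variables.
orange only: max(214/85, 258/65) = 3.969 servings → $2.58.
sweet potato only: max(214/40, 258/41) = 6.293 servings → $2.52.
orange + sweet potato: the both-tight solution has a negative serving — not a feasible corner.
Cheapest feasible corner: $2.52.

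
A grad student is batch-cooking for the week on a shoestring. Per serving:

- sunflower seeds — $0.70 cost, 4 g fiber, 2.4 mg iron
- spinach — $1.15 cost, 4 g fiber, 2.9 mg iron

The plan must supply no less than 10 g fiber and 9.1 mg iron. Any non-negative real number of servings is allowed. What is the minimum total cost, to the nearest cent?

$2.65

Compare the cost at each extreme point of the feasible region.
sunflower seeds only: max(10/4, 9.1/2.4) = 3.792 servings → $2.65.
spinach only: max(10/4, 9.1/2.9) = 3.138 servings → $3.61.
sunflower seeds + spinach: intersection lies outside the first quadrant.
The minimum over all feasible corners is $2.65.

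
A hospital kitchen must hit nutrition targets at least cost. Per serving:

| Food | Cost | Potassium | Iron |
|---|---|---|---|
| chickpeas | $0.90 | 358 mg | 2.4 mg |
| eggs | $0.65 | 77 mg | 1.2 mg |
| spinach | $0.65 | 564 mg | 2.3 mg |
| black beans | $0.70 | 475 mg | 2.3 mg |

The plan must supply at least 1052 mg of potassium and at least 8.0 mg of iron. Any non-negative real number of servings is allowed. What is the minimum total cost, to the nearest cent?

$2.26

Compare the cost at each extreme point of the feasible region.
chickpeas only: max(1052/358, 8.0/2.4) = 3.333 servings → $3.00.
eggs only: max(1052/77, 8.0/1.2) = 13.66 servings → $8.88.
spinach only: max(1052/564, 8.0/2.3) = 3.478 servings → $2.26.
black beans only: max(1052/475, 8.0/2.3) = 3.478 servings → $2.43.
chickpeas + eggs with both tight: 2.641 servings and 1.386 servings → $3.28.
chickpeas + spinach with both targets exact would need a negative amount; discard.
chickpeas + black beans with both targets exact would need a negative amount; discard.
eggs + spinach with both tight: 4.187 servings and 1.294 servings → $3.56.
eggs + black beans with both tight: 3.513 servings and 1.645 servings → $3.44.
spinach + black beans: the both-tight solution has a negative serving — not a feasible corner.
Cheapest feasible corner: $2.26.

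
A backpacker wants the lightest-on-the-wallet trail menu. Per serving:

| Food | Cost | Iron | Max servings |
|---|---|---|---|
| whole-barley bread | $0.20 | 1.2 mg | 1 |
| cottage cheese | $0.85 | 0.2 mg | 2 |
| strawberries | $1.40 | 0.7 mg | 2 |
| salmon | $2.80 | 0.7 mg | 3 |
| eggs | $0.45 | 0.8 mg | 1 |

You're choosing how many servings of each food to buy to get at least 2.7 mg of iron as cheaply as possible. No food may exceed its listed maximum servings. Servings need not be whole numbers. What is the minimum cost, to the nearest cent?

$2.05

Cost per mg of iron: whole-barley bread $0.1667, eggs $0.5625, strawberries $2.0000, salmon $4.0000, cottage cheese $4.2500.
Take 1 serving of whole-barley bread: +1.2 mg iron for $0.20 (total $0.20, still need 1.5 mg).
Take 1 serving of eggs: +0.8 mg iron for $0.45 (total $0.65, still need 0.7 mg).
Take 1 serving of strawberries: +0.7 mg iron for $1.40 (total $2.05, still need 0.0 mg).
Filling from the cheapest source first is optimal under one linear minimum: $2.05.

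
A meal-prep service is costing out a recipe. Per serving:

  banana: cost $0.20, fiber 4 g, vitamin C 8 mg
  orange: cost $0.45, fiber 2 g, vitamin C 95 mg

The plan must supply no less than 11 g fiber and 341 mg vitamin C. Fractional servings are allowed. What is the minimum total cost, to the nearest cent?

At the optimum either one food covers both requirements or two foods hit both targets exactly; no other combination can be cheaper.
banana only: max(11/4, 341/8) = 42.62 servings → $8.53.
orange only: max(11/2, 341/95) = 5.5 servings → $2.48.
banana + orange with both tight: 0.9973 servings and 3.505 servings → $1.78.
The minimum over all feasible corners is $1.78.

$1.78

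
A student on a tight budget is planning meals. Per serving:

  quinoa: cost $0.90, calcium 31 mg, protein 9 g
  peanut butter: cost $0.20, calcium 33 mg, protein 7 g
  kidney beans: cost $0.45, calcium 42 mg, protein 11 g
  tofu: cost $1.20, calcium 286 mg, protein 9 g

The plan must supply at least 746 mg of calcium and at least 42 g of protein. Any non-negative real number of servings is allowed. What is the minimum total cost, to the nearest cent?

$3.32

Check every corner: each single food scaled to meet both minima, and each pair solved so both constraints bind.
quinoa only: max(746/31, 42/9) = 24.06 servings → $21.66.
peanut butter only: max(746/33, 42/7) = 22.61 servings → $4.52.
kidney beans only: max(746/42, 42/11) = 17.76 servings → $7.99.
tofu only: max(746/286, 42/9) = 4.667 servings → $5.60.
quinoa + peanut butter: the both-tight solution has a negative serving — not a feasible corner.
quinoa + kidney beans: the both-tight solution has a negative serving — not a feasible corner.
quinoa + tofu with both tight: 2.308 servings and 2.358 servings → $4.91.
peanut butter + kidney beans: the both-tight solution has a negative serving — not a feasible corner.
peanut butter + tofu with both tight: 3.107 servings and 2.25 servings → $3.32.
kidney beans + tofu with both tight: 1.914 servings and 2.327 servings → $3.65.
Cheapest feasible corner: $3.32.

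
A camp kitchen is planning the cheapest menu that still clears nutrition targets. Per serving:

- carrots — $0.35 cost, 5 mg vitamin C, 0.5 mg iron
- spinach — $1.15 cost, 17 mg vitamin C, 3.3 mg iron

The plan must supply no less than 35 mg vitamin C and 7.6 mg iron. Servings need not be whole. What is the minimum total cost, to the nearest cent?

$2.65

carrots only: max(35/5, 7.6/0.5) = 15.2 servings → $5.32.
spinach only: max(35/17, 7.6/3.3) = 2.303 servings → $2.65.
carrots + spinach: the both-tight solution has a negative serving — not a feasible corner.
The minimum over all feasible corners is $2.65.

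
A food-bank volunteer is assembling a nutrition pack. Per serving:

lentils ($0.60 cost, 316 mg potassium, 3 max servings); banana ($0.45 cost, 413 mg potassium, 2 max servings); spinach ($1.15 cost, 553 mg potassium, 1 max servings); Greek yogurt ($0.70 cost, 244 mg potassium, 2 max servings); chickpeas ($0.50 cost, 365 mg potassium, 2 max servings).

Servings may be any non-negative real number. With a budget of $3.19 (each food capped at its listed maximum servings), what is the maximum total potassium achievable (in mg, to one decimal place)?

2235.4 mg

Potassium per dollar: banana 917.8, chickpeas 730, lentils 526.7, spinach 480.9, Greek yogurt 348.6.
Take 2 servings of banana: spends $0.90, +826.0 mg potassium (running total 826.0 mg).
Take 2 servings of chickpeas: spends $1.00, +730.0 mg potassium (running total 1556.0 mg).
Take 2.15 servings of lentils: spends $1.29, +679.4 mg potassium (running total 2235.4 mg).
Filling greedily by potassium-per-dollar is optimal for one linear limit, giving 2235.4 mg.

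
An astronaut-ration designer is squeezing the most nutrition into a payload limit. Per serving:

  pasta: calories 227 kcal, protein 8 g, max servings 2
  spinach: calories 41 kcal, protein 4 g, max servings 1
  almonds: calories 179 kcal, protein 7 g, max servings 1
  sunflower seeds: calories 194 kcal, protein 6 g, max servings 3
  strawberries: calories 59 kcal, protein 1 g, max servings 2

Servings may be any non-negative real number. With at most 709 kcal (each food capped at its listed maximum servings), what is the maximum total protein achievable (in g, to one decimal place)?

Protein per kcal: spinach 0.09756, almonds 0.03911, pasta 0.03524, sunflower seeds 0.03093, strawberries 0.01695.
Take 1 serving of spinach: uses 41 kcal, +4.0 g protein (running total 4.0 g).
Take 1 serving of almonds: uses 179 kcal, +7.0 g protein (running total 11.0 g).
Take 2 servings of pasta: uses 454 kcal, +16.0 g protein (running total 27.0 g).
Take 0.1804 servings of sunflower seeds: uses 35 kcal, +1.1 g protein (running total 28.1 g).
Filling greedily by protein-per-kcal is optimal for one linear limit, giving 28.1 g.

28.1 g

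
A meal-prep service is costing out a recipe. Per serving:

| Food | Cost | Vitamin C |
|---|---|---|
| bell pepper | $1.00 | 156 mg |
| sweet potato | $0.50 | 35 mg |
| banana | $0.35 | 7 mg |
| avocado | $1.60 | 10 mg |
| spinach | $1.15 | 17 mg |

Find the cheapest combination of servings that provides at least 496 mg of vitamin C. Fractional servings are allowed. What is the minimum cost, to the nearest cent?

$3.18

Cost per mg of vitamin C: bell pepper $0.0064, sweet potato $0.0143, banana $0.0500, spinach $0.0676, avocado $0.1600.
With no serving limits, use only bell pepper: 496 mg / 156 mg = 3.179 servings × $1.00 = $3.18.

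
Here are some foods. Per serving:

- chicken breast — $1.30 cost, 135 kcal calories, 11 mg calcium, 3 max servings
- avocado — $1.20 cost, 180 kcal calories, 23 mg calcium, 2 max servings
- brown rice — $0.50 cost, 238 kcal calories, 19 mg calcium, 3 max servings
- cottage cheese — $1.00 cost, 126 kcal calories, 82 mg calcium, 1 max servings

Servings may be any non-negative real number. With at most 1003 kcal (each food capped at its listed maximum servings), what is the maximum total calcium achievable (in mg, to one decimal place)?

Calcium per kcal: cottage cheese 0.6508, avocado 0.1278, chicken breast 0.08148, brown rice 0.07983.
Take 1 serving of cottage cheese: uses 126 kcal, +82.0 mg calcium (running total 82.0 mg).
Take 2 servings of avocado: uses 360 kcal, +46.0 mg calcium (running total 128.0 mg).
Take 3 servings of chicken breast: uses 405 kcal, +33.0 mg calcium (running total 161.0 mg).
Take 0.4706 servings of brown rice: uses 112 kcal, +8.9 mg calcium (running total 169.9 mg).
Filling greedily by calcium-per-kcal is optimal for one linear limit, giving 169.9 mg.

169.9 mg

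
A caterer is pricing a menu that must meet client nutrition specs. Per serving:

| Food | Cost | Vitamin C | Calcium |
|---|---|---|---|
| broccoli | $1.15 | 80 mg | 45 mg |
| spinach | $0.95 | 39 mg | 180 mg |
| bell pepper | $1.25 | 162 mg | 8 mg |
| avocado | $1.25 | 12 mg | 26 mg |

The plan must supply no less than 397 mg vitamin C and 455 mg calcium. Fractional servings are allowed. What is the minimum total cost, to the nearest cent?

Compare the cost at each extreme point of the feasible region.
broccoli only: max(397/80, 455/45) = 10.11 servings → $11.63.
spinach only: max(397/39, 455/180) = 10.18 servings → $9.67.
bell pepper only: max(397/162, 455/8) = 56.88 servings → $71.09.
avocado only: max(397/12, 455/26) = 33.08 servings → $41.35.
broccoli + spinach with both tight: 4.248 servings and 1.466 servings → $6.28.
broccoli + bell pepper with both targets exact would need a negative amount; discard.
broccoli + avocado with both tight: 3.157 servings and 12.04 servings → $18.68.
spinach + bell pepper with both tight: 2.445 servings and 1.862 servings → $4.65.
spinach + avocado: the both-tight solution has a negative serving — not a feasible corner.
bell pepper + avocado with both tight: 1.181 servings and 17.14 servings → $22.90.
Cheapest feasible corner: $4.65.

$4.65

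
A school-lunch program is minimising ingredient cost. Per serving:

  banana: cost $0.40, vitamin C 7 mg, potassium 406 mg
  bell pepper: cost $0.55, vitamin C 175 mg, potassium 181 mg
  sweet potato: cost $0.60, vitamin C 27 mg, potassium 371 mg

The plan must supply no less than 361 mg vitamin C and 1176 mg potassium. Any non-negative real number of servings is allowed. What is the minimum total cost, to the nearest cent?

With two linear requirements the optimum uses one or two foods; enumerate the corners.
banana only: max(361/7, 1176/406) = 51.57 servings → $20.63.
bell pepper only: max(361/175, 1176/181) = 6.497 servings → $3.57.
sweet potato only: max(361/27, 1176/371) = 13.37 servings → $8.02.
banana + bell pepper with both tight: 2.013 servings and 1.982 servings → $1.90.
banana + sweet potato: intersection lies outside the first quadrant.
bell pepper + sweet potato with both tight: 1.702 servings and 2.34 servings → $2.34.
So the least-cost plan costs $1.90.

$1.90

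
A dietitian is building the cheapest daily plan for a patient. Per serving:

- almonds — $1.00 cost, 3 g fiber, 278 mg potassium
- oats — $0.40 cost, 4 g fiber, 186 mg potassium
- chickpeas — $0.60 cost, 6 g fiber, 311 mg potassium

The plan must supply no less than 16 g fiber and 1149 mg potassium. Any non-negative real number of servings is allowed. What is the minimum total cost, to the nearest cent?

The cheapest plan sits at a corner of the feasible region — with two constraints it uses at most two foods.
almonds only: max(16/3, 1149/278) = 5.333 servings → $5.33.
oats only: max(16/4, 1149/186) = 6.177 servings → $2.47.
chickpeas only: max(16/6, 1149/311) = 3.695 servings → $2.22.
almonds + oats with both tight: 2.924 servings and 1.807 servings → $3.65.
almonds + chickpeas with both tight: 2.61 servings and 1.362 servings → $3.43.
oats + chickpeas: intersection lies outside the first quadrant.
The minimum over all feasible corners is $2.22.

$2.22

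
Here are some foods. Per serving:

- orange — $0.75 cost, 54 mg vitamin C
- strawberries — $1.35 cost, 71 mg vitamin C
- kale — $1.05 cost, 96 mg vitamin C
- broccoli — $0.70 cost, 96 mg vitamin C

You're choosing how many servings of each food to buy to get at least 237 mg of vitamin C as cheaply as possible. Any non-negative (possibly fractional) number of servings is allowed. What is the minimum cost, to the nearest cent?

Cost per mg of vitamin C: broccoli $0.0073, kale $0.0109, orange $0.0139, strawberries $0.0190.
With no serving limits, use only broccoli: 237 mg / 96 mg = 2.469 servings × $0.70 = $1.73.

$1.73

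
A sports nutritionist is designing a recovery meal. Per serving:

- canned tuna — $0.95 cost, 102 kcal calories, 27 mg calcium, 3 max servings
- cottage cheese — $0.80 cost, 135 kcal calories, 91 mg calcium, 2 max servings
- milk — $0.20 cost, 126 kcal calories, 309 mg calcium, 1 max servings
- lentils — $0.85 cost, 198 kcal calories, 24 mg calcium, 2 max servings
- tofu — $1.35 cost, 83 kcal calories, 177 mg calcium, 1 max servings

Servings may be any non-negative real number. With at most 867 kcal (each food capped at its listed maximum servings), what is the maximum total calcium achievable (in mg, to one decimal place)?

758.9 mg

Calcium per kcal: milk 2.452, tofu 2.133, cottage cheese 0.6741, canned tuna 0.2647, lentils 0.1212.
Take 1 serving of milk: uses 126 kcal, +309.0 mg calcium (running total 309.0 mg).
Take 1 serving of tofu: uses 83 kcal, +177.0 mg calcium (running total 486.0 mg).
Take 2 servings of cottage cheese: uses 270 kcal, +182.0 mg calcium (running total 668.0 mg).
Take 3 servings of canned tuna: uses 306 kcal, +81.0 mg calcium (running total 749.0 mg).
Take 0.4141 servings of lentils: uses 82 kcal, +9.9 mg calcium (running total 758.9 mg).
Greedy by best ratio exhausts the calories allowance optimally: 758.9 mg.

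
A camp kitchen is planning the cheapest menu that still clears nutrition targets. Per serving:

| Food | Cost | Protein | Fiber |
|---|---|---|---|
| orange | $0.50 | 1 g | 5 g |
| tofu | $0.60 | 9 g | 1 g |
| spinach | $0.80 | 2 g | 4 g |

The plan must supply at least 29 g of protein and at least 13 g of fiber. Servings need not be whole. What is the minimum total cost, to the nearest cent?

A basic optimal solution has at most two foods positive. Try each food alone and each pair with both targets met exactly.
orange only: max(29/1, 13/5) = 29 servings → $14.50.
tofu only: max(29/9, 13/1) = 13 servings → $7.80.
spinach only: max(29/2, 13/4) = 14.5 servings → $11.60.
orange + tofu with both tight: 2 servings and 3 servings → $2.80.
orange + spinach: intersection lies outside the first quadrant.
tofu + spinach with both tight: 2.647 servings and 2.588 servings → $3.66.
So the least-cost plan costs $2.80.

$2.80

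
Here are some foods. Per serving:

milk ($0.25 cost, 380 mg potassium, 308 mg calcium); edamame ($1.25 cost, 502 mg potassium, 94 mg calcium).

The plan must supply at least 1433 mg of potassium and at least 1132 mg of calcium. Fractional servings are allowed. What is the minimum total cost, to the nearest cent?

milk only: max(1433/380, 1132/308) = 3.771 servings → $0.94.
edamame only: max(1433/502, 1132/94) = 12.04 servings → $15.05.
milk + edamame with both tight: 3.647 servings and 0.09423 servings → $1.03.
The minimum over all feasible corners is $0.94.

$0.94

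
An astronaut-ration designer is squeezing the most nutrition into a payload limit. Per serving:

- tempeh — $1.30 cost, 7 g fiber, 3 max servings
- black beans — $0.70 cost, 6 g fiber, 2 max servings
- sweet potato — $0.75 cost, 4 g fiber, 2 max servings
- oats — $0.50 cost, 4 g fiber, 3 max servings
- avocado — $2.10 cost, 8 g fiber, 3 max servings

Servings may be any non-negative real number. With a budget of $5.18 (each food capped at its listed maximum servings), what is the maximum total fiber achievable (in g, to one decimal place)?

Fiber per dollar: black beans 8.571, oats 8, tempeh 5.385, sweet potato 5.333, avocado 3.81.
Take 2 servings of black beans: spends $1.40, +12.0 g fiber (running total 12.0 g).
Take 3 servings of oats: spends $1.50, +12.0 g fiber (running total 24.0 g).
Take 1.754 servings of tempeh: spends $2.28, +12.3 g fiber (running total 36.3 g).
Filling greedily by fiber-per-dollar is optimal for one linear limit, giving 36.3 g.

36.3 g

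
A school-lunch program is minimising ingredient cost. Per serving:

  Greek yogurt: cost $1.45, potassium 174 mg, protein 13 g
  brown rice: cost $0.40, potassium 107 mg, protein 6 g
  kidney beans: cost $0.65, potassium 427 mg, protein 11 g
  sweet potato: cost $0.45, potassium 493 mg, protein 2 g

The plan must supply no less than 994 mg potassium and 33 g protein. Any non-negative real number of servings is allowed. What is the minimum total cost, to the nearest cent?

Minimising a linear cost over {potassium ≥ 994, protein ≥ 33, servings ≥ 0} — the optimum is at a vertex, using one or two foods.
Greek yogurt only: max(994/174, 33/13) = 5.713 servings → $8.28.
brown rice only: max(994/107, 33/6) = 9.29 servings → $3.72.
kidney beans only: max(994/427, 33/11) = 3 servings → $1.95.
sweet potato only: max(994/493, 33/2) = 16.5 servings → $7.42.
Greek yogurt + brown rice: the both-tight solution has a negative serving — not a feasible corner.
Greek yogurt + kidney beans with both tight: 0.868 servings and 1.974 servings → $2.54.
Greek yogurt + sweet potato with both tight: 2.356 servings and 1.185 servings → $3.95.
brown rice + kidney beans with both tight: 2.279 servings and 1.757 servings → $2.05.
brown rice + sweet potato with both tight: 5.204 servings and 0.8867 servings → $2.48.
kidney beans + sweet potato: intersection lies outside the first quadrant.
So the least-cost plan costs $1.95.

$1.95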